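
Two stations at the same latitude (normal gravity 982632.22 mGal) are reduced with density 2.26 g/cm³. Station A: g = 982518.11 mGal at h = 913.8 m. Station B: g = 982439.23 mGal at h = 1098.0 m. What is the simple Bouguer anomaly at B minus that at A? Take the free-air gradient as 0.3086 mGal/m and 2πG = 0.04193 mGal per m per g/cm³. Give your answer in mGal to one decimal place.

-39.5

Δg_SB(A) = 982518.11 − 982632.22 + 0.3086×913.8 − 0.04193×2.26×913.8 = 81.30 mGal
Δg_SB(B) = 982439.23 − 982632.22 + 0.3086×1098.0 − 0.04193×2.26×1098.0 = 41.80 mGal
Difference = 41.80 − (81.30) = -39.50 mGal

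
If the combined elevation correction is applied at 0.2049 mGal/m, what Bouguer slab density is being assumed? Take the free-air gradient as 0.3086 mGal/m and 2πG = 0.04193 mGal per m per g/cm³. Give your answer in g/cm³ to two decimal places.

2.47

0.2049 = 0.3086 − 0.04193 × ρ
ρ = (0.3086 − 0.2049) / 0.04193 = 2.47 g/cm³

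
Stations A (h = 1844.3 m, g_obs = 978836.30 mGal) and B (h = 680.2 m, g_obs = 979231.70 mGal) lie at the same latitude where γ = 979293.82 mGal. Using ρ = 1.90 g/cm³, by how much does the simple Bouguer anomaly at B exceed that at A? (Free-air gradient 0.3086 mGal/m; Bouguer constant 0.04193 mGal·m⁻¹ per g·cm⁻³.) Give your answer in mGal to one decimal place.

Δg_SB(A) = 978836.30 − 979293.82 + 0.3086×1844.3 − 0.04193×1.90×1844.3 = -35.30 mGal
Δg_SB(B) = 979231.70 − 979293.82 + 0.3086×680.2 − 0.04193×1.90×680.2 = 93.60 mGal
Difference = 93.60 − (-35.30) = 128.90 mGal

128.9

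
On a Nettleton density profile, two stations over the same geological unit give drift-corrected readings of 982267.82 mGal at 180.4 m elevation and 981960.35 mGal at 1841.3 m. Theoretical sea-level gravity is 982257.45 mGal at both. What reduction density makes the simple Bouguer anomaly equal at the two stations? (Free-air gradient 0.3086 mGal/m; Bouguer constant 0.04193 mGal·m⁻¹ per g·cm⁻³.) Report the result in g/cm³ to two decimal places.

2.94

Δg_obs = 981960.35 − 982267.82 = -307.47 mGal over Δh = 1841.3 − 180.4 = 1660.9 m
Equal Bouguer anomalies ⇒ Δg_obs + (0.3086 − 0.04193ρ)·Δh = 0
0.3086 − 0.04193ρ = −Δg_obs/Δh = 0.18512
ρ = (0.3086 − 0.18512) / 0.04193 = 2.94 g/cm³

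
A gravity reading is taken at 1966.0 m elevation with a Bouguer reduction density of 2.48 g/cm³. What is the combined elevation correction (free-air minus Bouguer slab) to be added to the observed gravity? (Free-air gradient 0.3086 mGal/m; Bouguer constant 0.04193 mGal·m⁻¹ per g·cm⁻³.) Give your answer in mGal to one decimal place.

402.3

Combined gradient = 0.3086 − 0.04193 × 2.48 = 0.2046136 mGal/m
Combined elevation correction = 0.2046136 × 1966.0 = 402.3 mGal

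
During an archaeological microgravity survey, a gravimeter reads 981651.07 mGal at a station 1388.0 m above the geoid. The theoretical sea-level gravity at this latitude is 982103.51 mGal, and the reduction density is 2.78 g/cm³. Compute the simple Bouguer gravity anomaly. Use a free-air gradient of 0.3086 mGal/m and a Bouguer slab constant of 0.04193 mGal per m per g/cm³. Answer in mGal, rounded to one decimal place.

-185.9

Free-air correction = 0.3086 × 1388.0 = 428.34 mGal
Free-air anomaly = 981651.07 − 982103.51 + (428.34) = -24.10 mGal
Bouguer slab correction = 0.04193 × 2.78 × 1388.0 = 161.79 mGal
Simple Bouguer anomaly = -24.10 − (161.79) = -185.89 mGal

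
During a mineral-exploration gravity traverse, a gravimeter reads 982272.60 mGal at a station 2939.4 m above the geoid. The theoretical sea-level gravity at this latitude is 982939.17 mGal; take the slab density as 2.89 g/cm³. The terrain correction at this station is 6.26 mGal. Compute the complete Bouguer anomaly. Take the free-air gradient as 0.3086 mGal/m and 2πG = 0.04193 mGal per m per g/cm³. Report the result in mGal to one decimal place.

-109.4

Free-air correction = 0.3086 × 2939.4 = 907.10 mGal
Free-air anomaly = 982272.60 − 982939.17 + (907.10) = 240.53 mGal
Bouguer slab correction = 0.04193 × 2.89 × 2939.4 = 356.19 mGal
Simple Bouguer anomaly = 240.53 − (356.19) = -115.66 mGal
Complete Bouguer anomaly = -115.66 + 6.26 = -109.40 mGal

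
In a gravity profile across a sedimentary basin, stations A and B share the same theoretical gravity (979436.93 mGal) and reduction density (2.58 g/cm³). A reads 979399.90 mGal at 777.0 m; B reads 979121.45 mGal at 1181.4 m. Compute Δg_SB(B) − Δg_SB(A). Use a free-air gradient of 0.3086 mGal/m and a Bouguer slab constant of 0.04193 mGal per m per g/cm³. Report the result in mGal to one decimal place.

Δg_SB(A) = 979399.90 − 979436.93 + 0.3086×777.0 − 0.04193×2.58×777.0 = 118.70 mGal
Δg_SB(B) = 979121.45 − 979436.93 + 0.3086×1181.4 − 0.04193×2.58×1181.4 = -78.70 mGal
Difference = -78.70 − (118.70) = -197.40 mGal

-197.4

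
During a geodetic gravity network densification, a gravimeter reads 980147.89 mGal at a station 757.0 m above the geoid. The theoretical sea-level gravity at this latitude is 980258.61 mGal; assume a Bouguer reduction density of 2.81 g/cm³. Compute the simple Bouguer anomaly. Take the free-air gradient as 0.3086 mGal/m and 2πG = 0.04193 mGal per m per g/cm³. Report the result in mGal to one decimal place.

33.7

Free-air correction = 0.3086 × 757.0 = 233.61 mGal
Free-air anomaly = 980147.89 − 980258.61 + (233.61) = 122.89 mGal
Bouguer slab correction = 0.04193 × 2.81 × 757.0 = 89.19 mGal
Simple Bouguer anomaly = 122.89 − (89.19) = 33.70 mGal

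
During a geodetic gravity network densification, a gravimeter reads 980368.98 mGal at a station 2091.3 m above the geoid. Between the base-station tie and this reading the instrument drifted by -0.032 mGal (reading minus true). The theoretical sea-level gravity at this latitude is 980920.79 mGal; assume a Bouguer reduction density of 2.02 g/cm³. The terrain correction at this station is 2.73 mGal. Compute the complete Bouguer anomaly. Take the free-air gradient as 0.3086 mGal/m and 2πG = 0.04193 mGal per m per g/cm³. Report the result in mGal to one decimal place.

-80.8

Drift-corrected reading = 980368.98 − (-0.032) = 980369.012 mGal
Free-air correction = 0.3086 × 2091.3 = 645.38 mGal
Free-air anomaly = 980369.012 − 980920.79 + (645.38) = 93.602 mGal
Bouguer slab correction = 0.04193 × 2.02 × 2091.3 = 177.13 mGal
Simple Bouguer anomaly = 93.602 − (177.13) = -83.528 mGal
Complete Bouguer anomaly = -83.528 + 2.73 = -80.798 mGal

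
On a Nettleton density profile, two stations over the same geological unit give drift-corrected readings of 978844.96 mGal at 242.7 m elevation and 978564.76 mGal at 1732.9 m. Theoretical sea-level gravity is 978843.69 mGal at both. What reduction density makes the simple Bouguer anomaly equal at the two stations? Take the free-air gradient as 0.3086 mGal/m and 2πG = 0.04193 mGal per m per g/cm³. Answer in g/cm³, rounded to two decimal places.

2.88

Δg_obs = 978564.76 − 978844.96 = -280.20 mGal over Δh = 1732.9 − 242.7 = 1490.2 m
Equal Bouguer anomalies ⇒ Δg_obs + (0.3086 − 0.04193ρ)·Δh = 0
0.3086 − 0.04193ρ = −Δg_obs/Δh = 0.18803
ρ = (0.3086 − 0.18803) / 0.04193 = 2.88 g/cm³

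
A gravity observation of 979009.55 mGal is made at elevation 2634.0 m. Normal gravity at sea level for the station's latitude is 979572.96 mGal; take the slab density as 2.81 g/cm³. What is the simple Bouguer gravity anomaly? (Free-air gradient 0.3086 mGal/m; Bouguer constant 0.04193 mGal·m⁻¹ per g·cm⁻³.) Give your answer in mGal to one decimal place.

Free-air correction = 0.3086 × 2634.0 = 812.85 mGal
Free-air anomaly = 979009.55 − 979572.96 + (812.85) = 249.44 mGal
Bouguer slab correction = 0.04193 × 2.81 × 2634.0 = 310.35 mGal
Simple Bouguer anomaly = 249.44 − (310.35) = -60.91 mGal

-60.9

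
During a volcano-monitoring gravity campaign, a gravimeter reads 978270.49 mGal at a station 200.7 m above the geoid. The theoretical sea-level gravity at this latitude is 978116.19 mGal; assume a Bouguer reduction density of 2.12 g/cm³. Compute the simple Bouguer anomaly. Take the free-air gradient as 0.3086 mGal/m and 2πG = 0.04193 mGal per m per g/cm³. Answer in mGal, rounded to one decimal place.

Free-air correction = 0.3086 × 200.7 = 61.94 mGal
Free-air anomaly = 978270.49 − 978116.19 + (61.94) = 216.24 mGal
Bouguer slab correction = 0.04193 × 2.12 × 200.7 = 17.84 mGal
Simple Bouguer anomaly = 216.24 − (17.84) = 198.40 mGal

198.4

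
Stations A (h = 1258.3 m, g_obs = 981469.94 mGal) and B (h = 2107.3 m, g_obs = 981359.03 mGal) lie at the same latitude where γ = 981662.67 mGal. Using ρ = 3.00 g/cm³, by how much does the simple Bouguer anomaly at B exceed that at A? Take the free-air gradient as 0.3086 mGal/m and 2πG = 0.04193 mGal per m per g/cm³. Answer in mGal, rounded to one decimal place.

44.3

Δg_SB(A) = 981469.94 − 981662.67 + 0.3086×1258.3 − 0.04193×3.00×1258.3 = 37.30 mGal
Δg_SB(B) = 981359.03 − 981662.67 + 0.3086×2107.3 − 0.04193×3.00×2107.3 = 81.60 mGal
Difference = 81.60 − (37.30) = 44.30 mGal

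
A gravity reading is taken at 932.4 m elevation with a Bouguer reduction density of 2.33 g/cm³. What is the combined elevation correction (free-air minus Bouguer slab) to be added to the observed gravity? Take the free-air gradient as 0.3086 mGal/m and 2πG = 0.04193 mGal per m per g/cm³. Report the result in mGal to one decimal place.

Combined gradient = 0.3086 − 0.04193 × 2.33 = 0.2109031 mGal/m
Combined elevation correction = 0.2109031 × 932.4 = 196.6 mGal

196.6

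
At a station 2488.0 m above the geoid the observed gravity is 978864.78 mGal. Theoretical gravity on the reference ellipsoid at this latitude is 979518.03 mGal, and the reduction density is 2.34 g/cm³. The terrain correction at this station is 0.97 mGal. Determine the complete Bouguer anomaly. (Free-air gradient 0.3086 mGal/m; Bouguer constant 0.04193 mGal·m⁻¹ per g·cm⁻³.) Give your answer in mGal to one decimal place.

Free-air correction = 0.3086 × 2488.0 = 767.80 mGal
Free-air anomaly = 978864.78 − 979518.03 + (767.80) = 114.55 mGal
Bouguer slab correction = 0.04193 × 2.34 × 2488.0 = 244.11 mGal
Simple Bouguer anomaly = 114.55 − (244.11) = -129.56 mGal
Complete Bouguer anomaly = -129.56 + 0.97 = -128.59 mGal

-128.6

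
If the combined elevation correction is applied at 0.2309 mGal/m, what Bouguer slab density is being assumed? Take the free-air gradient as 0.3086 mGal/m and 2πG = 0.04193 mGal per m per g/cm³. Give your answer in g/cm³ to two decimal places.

1.85

0.2309 = 0.3086 − 0.04193 × ρ
ρ = (0.3086 − 0.2309) / 0.04193 = 1.85 g/cm³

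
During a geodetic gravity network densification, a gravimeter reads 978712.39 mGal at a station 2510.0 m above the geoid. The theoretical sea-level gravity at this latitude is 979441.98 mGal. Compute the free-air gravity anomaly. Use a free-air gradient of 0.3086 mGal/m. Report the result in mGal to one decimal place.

45.0

Free-air correction = 0.3086 × 2510.0 = 774.59 mGal
Free-air anomaly = 978712.39 − 979441.98 + (774.59) = 45.00 mGal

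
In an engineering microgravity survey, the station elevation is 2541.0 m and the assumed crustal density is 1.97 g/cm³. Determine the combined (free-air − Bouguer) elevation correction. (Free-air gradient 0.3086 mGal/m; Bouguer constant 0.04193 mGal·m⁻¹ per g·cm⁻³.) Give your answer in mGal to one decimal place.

Combined gradient = 0.3086 − 0.04193 × 1.97 = 0.2259979 mGal/m
Combined elevation correction = 0.2259979 × 2541.0 = 574.3 mGal

574.3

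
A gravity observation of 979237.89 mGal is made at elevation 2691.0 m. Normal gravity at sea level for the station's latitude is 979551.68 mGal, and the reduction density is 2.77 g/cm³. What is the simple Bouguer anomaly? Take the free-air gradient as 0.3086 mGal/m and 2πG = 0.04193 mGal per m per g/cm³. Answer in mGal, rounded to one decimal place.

Free-air correction = 0.3086 × 2691.0 = 830.44 mGal
Free-air anomaly = 979237.89 − 979551.68 + (830.44) = 516.65 mGal
Bouguer slab correction = 0.04193 × 2.77 × 2691.0 = 312.55 mGal
Simple Bouguer anomaly = 516.65 − (312.55) = 204.10 mGal

204.1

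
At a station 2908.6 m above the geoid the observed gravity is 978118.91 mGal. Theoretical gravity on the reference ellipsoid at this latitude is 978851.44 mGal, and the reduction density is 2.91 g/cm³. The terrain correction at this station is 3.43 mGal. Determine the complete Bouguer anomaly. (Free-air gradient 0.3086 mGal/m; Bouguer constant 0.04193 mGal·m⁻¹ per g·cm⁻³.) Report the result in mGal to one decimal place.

Free-air correction = 0.3086 × 2908.6 = 897.59 mGal
Free-air anomaly = 978118.91 − 978851.44 + (897.59) = 165.06 mGal
Bouguer slab correction = 0.04193 × 2.91 × 2908.6 = 354.90 mGal
Simple Bouguer anomaly = 165.06 − (354.90) = -189.84 mGal
Complete Bouguer anomaly = -189.84 + 3.43 = -186.41 mGal

-186.4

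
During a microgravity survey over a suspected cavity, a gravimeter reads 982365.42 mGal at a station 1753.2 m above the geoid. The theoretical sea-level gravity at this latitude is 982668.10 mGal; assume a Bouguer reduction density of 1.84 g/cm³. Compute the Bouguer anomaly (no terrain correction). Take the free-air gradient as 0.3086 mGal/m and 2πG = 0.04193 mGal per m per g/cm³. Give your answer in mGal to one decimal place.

Free-air correction = 0.3086 × 1753.2 = 541.04 mGal
Free-air anomaly = 982365.42 − 982668.10 + (541.04) = 238.36 mGal
Bouguer slab correction = 0.04193 × 1.84 × 1753.2 = 135.26 mGal
Simple Bouguer anomaly = 238.36 − (135.26) = 103.10 mGal

103.1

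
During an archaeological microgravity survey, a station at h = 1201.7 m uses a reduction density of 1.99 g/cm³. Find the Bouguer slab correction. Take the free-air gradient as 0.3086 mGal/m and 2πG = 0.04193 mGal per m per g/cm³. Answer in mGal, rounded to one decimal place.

Bouguer slab correction = 0.04193 × 1.99 × 1201.7 = 100.3 mGal

100.3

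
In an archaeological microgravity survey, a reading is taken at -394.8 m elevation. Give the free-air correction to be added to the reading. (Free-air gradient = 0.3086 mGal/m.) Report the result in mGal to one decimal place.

Free-air correction = 0.3086 × -394.8 = -121.8 mGal

-121.8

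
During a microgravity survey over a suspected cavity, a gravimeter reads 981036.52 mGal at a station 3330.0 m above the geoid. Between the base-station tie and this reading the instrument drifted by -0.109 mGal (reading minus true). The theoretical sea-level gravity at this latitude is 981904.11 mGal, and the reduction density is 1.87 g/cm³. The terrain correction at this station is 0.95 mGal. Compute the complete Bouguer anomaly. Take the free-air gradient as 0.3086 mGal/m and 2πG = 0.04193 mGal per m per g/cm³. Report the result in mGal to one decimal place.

-100.0

Drift-corrected reading = 981036.52 − (-0.109) = 981036.629 mGal
Free-air correction = 0.3086 × 3330.0 = 1027.64 mGal
Free-air anomaly = 981036.629 − 981904.11 + (1027.64) = 160.159 mGal
Bouguer slab correction = 0.04193 × 1.87 × 3330.0 = 261.10 mGal
Simple Bouguer anomaly = 160.159 − (261.10) = -100.941 mGal
Complete Bouguer anomaly = -100.941 + 0.95 = -99.991 mGal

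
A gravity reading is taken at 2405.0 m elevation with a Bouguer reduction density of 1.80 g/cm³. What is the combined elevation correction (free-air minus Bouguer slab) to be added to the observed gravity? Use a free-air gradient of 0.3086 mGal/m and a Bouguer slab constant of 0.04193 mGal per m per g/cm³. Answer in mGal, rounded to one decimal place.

Combined gradient = 0.3086 − 0.04193 × 1.80 = 0.2331260 mGal/m
Combined elevation correction = 0.2331260 × 2405.0 = 560.7 mGal

560.7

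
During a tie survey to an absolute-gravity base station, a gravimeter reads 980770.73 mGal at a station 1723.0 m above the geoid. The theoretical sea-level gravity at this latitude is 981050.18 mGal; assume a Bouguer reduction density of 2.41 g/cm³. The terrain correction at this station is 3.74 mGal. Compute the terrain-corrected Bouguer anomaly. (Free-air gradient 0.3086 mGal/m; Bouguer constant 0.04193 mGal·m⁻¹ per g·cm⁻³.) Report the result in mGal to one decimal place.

Free-air correction = 0.3086 × 1723.0 = 531.72 mGal
Free-air anomaly = 980770.73 − 981050.18 + (531.72) = 252.27 mGal
Bouguer slab correction = 0.04193 × 2.41 × 1723.0 = 174.11 mGal
Simple Bouguer anomaly = 252.27 − (174.11) = 78.16 mGal
Complete Bouguer anomaly = 78.16 + 3.74 = 81.90 mGal

81.9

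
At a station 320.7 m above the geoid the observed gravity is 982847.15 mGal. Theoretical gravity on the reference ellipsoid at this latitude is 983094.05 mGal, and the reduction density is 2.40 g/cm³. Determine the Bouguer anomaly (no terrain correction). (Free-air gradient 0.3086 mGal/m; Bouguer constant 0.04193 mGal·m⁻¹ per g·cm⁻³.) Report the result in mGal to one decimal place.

Free-air correction = 0.3086 × 320.7 = 98.97 mGal
Free-air anomaly = 982847.15 − 983094.05 + (98.97) = -147.93 mGal
Bouguer slab correction = 0.04193 × 2.40 × 320.7 = 32.27 mGal
Simple Bouguer anomaly = -147.93 − (32.27) = -180.20 mGal

-180.2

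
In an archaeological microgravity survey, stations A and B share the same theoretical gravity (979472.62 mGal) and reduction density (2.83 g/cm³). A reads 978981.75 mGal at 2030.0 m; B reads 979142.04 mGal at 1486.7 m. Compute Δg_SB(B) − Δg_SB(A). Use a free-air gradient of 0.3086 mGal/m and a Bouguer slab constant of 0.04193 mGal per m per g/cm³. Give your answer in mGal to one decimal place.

Δg_SB(A) = 978981.75 − 979472.62 + 0.3086×2030.0 − 0.04193×2.83×2030.0 = -105.30 mGal
Δg_SB(B) = 979142.04 − 979472.62 + 0.3086×1486.7 − 0.04193×2.83×1486.7 = -48.20 mGal
Difference = -48.20 − (-105.30) = 57.10 mGal

57.1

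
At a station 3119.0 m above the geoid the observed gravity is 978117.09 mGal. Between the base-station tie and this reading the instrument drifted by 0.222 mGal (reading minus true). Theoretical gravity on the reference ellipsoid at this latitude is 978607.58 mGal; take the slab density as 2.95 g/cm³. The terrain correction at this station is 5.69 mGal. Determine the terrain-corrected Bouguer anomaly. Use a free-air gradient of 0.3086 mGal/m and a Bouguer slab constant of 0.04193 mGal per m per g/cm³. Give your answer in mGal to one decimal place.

Drift-corrected reading = 978117.09 − (0.222) = 978116.868 mGal
Free-air correction = 0.3086 × 3119.0 = 962.52 mGal
Free-air anomaly = 978116.868 − 978607.58 + (962.52) = 471.808 mGal
Bouguer slab correction = 0.04193 × 2.95 × 3119.0 = 385.80 mGal
Simple Bouguer anomaly = 471.808 − (385.80) = 86.008 mGal
Complete Bouguer anomaly = 86.008 + 5.69 = 91.698 mGal

91.7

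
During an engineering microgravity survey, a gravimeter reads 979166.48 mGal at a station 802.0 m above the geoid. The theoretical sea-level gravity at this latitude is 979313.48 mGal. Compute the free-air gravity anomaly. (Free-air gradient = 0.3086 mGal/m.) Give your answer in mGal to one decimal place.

100.5

Free-air correction = 0.3086 × 802.0 = 247.50 mGal
Free-air anomaly = 979166.48 − 979313.48 + (247.50) = 100.50 mGal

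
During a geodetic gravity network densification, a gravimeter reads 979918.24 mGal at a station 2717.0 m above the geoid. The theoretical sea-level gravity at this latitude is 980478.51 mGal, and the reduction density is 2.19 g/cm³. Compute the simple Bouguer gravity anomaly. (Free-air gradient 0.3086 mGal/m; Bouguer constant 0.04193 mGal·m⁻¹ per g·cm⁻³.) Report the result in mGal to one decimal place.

28.7

Free-air correction = 0.3086 × 2717.0 = 838.47 mGal
Free-air anomaly = 979918.24 − 980478.51 + (838.47) = 278.20 mGal
Bouguer slab correction = 0.04193 × 2.19 × 2717.0 = 249.49 mGal
Simple Bouguer anomaly = 278.20 − (249.49) = 28.71 mGal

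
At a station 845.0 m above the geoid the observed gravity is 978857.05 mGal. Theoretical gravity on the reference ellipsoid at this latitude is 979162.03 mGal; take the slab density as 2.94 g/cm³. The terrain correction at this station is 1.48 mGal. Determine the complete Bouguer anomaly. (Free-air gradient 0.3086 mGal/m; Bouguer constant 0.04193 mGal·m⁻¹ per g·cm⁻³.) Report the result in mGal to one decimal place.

Free-air correction = 0.3086 × 845.0 = 260.77 mGal
Free-air anomaly = 978857.05 − 979162.03 + (260.77) = -44.21 mGal
Bouguer slab correction = 0.04193 × 2.94 × 845.0 = 104.17 mGal
Simple Bouguer anomaly = -44.21 − (104.17) = -148.38 mGal
Complete Bouguer anomaly = -148.38 + 1.48 = -146.90 mGal

-146.9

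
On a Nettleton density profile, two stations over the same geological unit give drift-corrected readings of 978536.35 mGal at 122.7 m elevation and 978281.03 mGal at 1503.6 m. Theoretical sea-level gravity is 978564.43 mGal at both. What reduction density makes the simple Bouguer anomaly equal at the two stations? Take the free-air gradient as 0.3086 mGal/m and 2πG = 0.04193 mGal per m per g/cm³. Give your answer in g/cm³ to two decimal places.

Δg_obs = 978281.03 − 978536.35 = -255.32 mGal over Δh = 1503.6 − 122.7 = 1380.9 m
Equal Bouguer anomalies ⇒ Δg_obs + (0.3086 − 0.04193ρ)·Δh = 0
0.3086 − 0.04193ρ = −Δg_obs/Δh = 0.18489
ρ = (0.3086 − 0.18489) / 0.04193 = 2.95 g/cm³

2.95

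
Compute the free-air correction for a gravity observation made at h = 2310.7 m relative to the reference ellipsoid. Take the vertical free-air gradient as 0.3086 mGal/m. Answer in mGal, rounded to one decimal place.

Free-air correction = 0.3086 × 2310.7 = 713.1 mGal

713.1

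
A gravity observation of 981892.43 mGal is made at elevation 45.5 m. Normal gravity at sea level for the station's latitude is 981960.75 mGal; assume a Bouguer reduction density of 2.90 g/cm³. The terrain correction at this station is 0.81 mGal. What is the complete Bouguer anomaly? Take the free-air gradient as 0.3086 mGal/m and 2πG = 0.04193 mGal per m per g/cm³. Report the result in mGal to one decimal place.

-59.0

Free-air correction = 0.3086 × 45.5 = 14.04 mGal
Free-air anomaly = 981892.43 − 981960.75 + (14.04) = -54.28 mGal
Bouguer slab correction = 0.04193 × 2.90 × 45.5 = 5.53 mGal
Simple Bouguer anomaly = -54.28 − (5.53) = -59.81 mGal
Complete Bouguer anomaly = -59.81 + 0.81 = -59.00 mGal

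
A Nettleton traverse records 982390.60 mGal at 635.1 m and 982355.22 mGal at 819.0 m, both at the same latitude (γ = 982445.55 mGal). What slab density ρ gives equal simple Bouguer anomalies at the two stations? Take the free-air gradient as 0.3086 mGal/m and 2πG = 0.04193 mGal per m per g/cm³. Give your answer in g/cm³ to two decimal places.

2.77

Δg_obs = 982355.22 − 982390.60 = -35.38 mGal over Δh = 819.0 − 635.1 = 183.9 m
Equal Bouguer anomalies ⇒ Δg_obs + (0.3086 − 0.04193ρ)·Δh = 0
0.3086 − 0.04193ρ = −Δg_obs/Δh = 0.19239
ρ = (0.3086 − 0.19239) / 0.04193 = 2.77 g/cm³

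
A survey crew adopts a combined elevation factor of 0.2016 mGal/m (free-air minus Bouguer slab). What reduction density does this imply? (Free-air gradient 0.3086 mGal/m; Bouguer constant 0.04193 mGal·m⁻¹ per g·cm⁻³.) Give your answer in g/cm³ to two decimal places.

2.55

0.2016 = 0.3086 − 0.04193 × ρ
ρ = (0.3086 − 0.2016) / 0.04193 = 2.55 g/cm³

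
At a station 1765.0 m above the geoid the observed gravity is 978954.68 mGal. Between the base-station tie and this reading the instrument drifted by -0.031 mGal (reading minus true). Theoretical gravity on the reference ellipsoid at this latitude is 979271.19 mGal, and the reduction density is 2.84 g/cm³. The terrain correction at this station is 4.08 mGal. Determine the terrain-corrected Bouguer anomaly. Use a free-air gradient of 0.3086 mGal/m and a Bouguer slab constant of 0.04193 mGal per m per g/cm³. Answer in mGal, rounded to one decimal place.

Drift-corrected reading = 978954.68 − (-0.031) = 978954.711 mGal
Free-air correction = 0.3086 × 1765.0 = 544.68 mGal
Free-air anomaly = 978954.711 − 979271.19 + (544.68) = 228.201 mGal
Bouguer slab correction = 0.04193 × 2.84 × 1765.0 = 210.18 mGal
Simple Bouguer anomaly = 228.201 − (210.18) = 18.021 mGal
Complete Bouguer anomaly = 18.021 + 4.08 = 22.101 mGal

22.1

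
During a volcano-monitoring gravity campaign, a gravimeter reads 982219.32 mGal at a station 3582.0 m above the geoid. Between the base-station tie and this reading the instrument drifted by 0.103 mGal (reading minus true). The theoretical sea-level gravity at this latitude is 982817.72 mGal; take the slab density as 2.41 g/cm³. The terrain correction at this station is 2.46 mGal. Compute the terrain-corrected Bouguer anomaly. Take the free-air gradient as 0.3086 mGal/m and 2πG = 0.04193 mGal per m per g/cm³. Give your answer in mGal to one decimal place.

Drift-corrected reading = 982219.32 − (0.103) = 982219.217 mGal
Free-air correction = 0.3086 × 3582.0 = 1105.41 mGal
Free-air anomaly = 982219.217 − 982817.72 + (1105.41) = 506.907 mGal
Bouguer slab correction = 0.04193 × 2.41 × 3582.0 = 361.97 mGal
Simple Bouguer anomaly = 506.907 − (361.97) = 144.937 mGal
Complete Bouguer anomaly = 144.937 + 2.46 = 147.397 mGal

147.4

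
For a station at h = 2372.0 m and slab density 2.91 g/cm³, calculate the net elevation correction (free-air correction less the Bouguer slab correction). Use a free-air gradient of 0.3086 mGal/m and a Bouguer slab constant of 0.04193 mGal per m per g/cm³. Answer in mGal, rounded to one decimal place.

442.6

Combined gradient = 0.3086 − 0.04193 × 2.91 = 0.1865837 mGal/m
Combined elevation correction = 0.1865837 × 2372.0 = 442.6 mGal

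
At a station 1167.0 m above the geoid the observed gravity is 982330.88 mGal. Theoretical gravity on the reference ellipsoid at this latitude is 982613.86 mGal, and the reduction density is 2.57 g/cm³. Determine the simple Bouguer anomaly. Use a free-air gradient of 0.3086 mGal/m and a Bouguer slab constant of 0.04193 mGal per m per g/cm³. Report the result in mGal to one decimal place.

-48.6

Free-air correction = 0.3086 × 1167.0 = 360.14 mGal
Free-air anomaly = 982330.88 − 982613.86 + (360.14) = 77.16 mGal
Bouguer slab correction = 0.04193 × 2.57 × 1167.0 = 125.76 mGal
Simple Bouguer anomaly = 77.16 − (125.76) = -48.60 mGal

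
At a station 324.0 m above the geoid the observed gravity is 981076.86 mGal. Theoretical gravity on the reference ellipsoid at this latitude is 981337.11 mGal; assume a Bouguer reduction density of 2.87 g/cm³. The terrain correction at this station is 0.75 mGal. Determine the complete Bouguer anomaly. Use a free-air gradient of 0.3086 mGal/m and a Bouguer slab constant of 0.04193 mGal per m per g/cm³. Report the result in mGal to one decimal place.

Free-air correction = 0.3086 × 324.0 = 99.99 mGal
Free-air anomaly = 981076.86 − 981337.11 + (99.99) = -160.26 mGal
Bouguer slab correction = 0.04193 × 2.87 × 324.0 = 38.99 mGal
Simple Bouguer anomaly = -160.26 − (38.99) = -199.25 mGal
Complete Bouguer anomaly = -199.25 + 0.75 = -198.50 mGal

-198.5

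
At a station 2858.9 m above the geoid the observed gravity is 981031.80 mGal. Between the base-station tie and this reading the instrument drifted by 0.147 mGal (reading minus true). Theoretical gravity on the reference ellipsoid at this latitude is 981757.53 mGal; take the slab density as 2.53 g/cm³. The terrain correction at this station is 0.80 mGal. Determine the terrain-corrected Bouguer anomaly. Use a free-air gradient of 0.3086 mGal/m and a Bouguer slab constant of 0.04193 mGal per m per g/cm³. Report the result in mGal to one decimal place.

-146.1

Drift-corrected reading = 981031.80 − (0.147) = 981031.653 mGal
Free-air correction = 0.3086 × 2858.9 = 882.26 mGal
Free-air anomaly = 981031.653 − 981757.53 + (882.26) = 156.383 mGal
Bouguer slab correction = 0.04193 × 2.53 × 2858.9 = 303.28 mGal
Simple Bouguer anomaly = 156.383 − (303.28) = -146.897 mGal
Complete Bouguer anomaly = -146.897 + 0.80 = -146.097 mGal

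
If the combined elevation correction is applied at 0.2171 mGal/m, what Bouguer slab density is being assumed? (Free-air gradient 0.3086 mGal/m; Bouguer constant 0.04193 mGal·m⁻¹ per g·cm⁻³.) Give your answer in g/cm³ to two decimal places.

2.18

0.2171 = 0.3086 − 0.04193 × ρ
ρ = (0.3086 − 0.2171) / 0.04193 = 2.18 g/cm³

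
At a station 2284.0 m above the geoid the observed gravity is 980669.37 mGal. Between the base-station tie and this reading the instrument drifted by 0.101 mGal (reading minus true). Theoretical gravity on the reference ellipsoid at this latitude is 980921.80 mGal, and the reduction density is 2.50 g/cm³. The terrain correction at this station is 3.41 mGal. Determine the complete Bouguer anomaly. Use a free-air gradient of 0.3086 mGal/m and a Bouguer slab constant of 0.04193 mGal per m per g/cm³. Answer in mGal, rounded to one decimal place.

216.3

Drift-corrected reading = 980669.37 − (0.101) = 980669.269 mGal
Free-air correction = 0.3086 × 2284.0 = 704.84 mGal
Free-air anomaly = 980669.269 − 980921.80 + (704.84) = 452.309 mGal
Bouguer slab correction = 0.04193 × 2.50 × 2284.0 = 239.42 mGal
Simple Bouguer anomaly = 452.309 − (239.42) = 212.889 mGal
Complete Bouguer anomaly = 212.889 + 3.41 = 216.299 mGal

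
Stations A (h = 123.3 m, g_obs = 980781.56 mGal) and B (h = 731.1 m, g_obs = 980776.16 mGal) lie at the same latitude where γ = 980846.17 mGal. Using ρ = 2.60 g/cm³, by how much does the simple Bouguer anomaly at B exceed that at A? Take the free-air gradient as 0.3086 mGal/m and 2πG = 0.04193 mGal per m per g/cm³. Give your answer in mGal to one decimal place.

Δg_SB(A) = 980781.56 − 980846.17 + 0.3086×123.3 − 0.04193×2.60×123.3 = -40.00 mGal
Δg_SB(B) = 980776.16 − 980846.17 + 0.3086×731.1 − 0.04193×2.60×731.1 = 75.90 mGal
Difference = 75.90 − (-40.00) = 115.90 mGal

115.9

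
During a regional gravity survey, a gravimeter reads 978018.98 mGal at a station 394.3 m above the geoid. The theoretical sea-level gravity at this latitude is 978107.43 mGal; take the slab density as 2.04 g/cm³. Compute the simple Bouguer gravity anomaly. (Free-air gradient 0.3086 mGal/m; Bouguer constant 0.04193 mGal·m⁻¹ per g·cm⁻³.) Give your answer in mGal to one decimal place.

Free-air correction = 0.3086 × 394.3 = 121.68 mGal
Free-air anomaly = 978018.98 − 978107.43 + (121.68) = 33.23 mGal
Bouguer slab correction = 0.04193 × 2.04 × 394.3 = 33.73 mGal
Simple Bouguer anomaly = 33.23 − (33.73) = -0.50 mGal

-0.5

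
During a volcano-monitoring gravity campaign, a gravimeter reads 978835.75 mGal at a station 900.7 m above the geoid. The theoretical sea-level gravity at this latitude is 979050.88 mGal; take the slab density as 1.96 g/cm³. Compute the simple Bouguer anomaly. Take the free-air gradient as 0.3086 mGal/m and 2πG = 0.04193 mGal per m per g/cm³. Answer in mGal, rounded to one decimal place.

Free-air correction = 0.3086 × 900.7 = 277.96 mGal
Free-air anomaly = 978835.75 − 979050.88 + (277.96) = 62.83 mGal
Bouguer slab correction = 0.04193 × 1.96 × 900.7 = 74.02 mGal
Simple Bouguer anomaly = 62.83 − (74.02) = -11.19 mGal

-11.2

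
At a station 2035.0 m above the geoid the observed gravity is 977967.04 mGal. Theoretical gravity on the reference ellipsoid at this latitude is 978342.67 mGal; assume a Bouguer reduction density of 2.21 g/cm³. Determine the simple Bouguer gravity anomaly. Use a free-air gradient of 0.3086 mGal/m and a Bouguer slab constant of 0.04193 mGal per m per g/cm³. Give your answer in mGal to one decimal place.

63.8

Free-air correction = 0.3086 × 2035.0 = 628.00 mGal
Free-air anomaly = 977967.04 − 978342.67 + (628.00) = 252.37 mGal
Bouguer slab correction = 0.04193 × 2.21 × 2035.0 = 188.57 mGal
Simple Bouguer anomaly = 252.37 − (188.57) = 63.80 mGal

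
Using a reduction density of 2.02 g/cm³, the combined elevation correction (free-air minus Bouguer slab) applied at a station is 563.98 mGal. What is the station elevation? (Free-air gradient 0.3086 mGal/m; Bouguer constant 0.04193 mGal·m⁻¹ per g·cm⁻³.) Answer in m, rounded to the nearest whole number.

Combined gradient = 0.3086 − 0.04193 × 2.02 = 0.2239014 mGal/m
h = 563.98 / 0.2239014 = 2518.88 m

2519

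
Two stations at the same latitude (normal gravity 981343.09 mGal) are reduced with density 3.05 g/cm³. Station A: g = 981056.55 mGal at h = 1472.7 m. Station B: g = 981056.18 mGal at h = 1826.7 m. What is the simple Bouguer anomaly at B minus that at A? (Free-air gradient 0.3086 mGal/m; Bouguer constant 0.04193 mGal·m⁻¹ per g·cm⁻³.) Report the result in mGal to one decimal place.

63.6

Δg_SB(A) = 981056.55 − 981343.09 + 0.3086×1472.7 − 0.04193×3.05×1472.7 = -20.40 mGal
Δg_SB(B) = 981056.18 − 981343.09 + 0.3086×1826.7 − 0.04193×3.05×1826.7 = 43.20 mGal
Difference = 43.20 − (-20.40) = 63.60 mGal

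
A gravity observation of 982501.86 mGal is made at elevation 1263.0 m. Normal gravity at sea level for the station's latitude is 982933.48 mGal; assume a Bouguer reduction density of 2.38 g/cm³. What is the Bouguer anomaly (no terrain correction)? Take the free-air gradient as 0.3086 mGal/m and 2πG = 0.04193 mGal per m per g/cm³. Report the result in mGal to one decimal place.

-167.9

Free-air correction = 0.3086 × 1263.0 = 389.76 mGal
Free-air anomaly = 982501.86 − 982933.48 + (389.76) = -41.86 mGal
Bouguer slab correction = 0.04193 × 2.38 × 1263.0 = 126.04 mGal
Simple Bouguer anomaly = -41.86 − (126.04) = -167.90 mGal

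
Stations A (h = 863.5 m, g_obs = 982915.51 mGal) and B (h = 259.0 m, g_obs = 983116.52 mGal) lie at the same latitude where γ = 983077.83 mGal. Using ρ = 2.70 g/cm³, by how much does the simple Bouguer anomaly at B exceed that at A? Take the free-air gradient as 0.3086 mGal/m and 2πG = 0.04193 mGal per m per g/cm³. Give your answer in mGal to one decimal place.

82.9

Δg_SB(A) = 982915.51 − 983077.83 + 0.3086×863.5 − 0.04193×2.70×863.5 = 6.40 mGal
Δg_SB(B) = 983116.52 − 983077.83 + 0.3086×259.0 − 0.04193×2.70×259.0 = 89.30 mGal
Difference = 89.30 − (6.40) = 82.90 mGal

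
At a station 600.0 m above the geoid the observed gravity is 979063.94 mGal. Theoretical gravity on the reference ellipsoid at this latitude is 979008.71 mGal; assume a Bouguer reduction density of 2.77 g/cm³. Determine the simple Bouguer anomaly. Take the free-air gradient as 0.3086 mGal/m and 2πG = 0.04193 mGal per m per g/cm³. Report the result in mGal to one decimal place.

Free-air correction = 0.3086 × 600.0 = 185.16 mGal
Free-air anomaly = 979063.94 − 979008.71 + (185.16) = 240.39 mGal
Bouguer slab correction = 0.04193 × 2.77 × 600.0 = 69.69 mGal
Simple Bouguer anomaly = 240.39 − (69.69) = 170.70 mGal

170.7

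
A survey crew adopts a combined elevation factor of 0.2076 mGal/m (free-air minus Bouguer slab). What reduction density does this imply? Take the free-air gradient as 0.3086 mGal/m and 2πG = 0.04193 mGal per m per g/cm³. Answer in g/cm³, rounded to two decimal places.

0.2076 = 0.3086 − 0.04193 × ρ
ρ = (0.3086 − 0.2076) / 0.04193 = 2.41 g/cm³

2.41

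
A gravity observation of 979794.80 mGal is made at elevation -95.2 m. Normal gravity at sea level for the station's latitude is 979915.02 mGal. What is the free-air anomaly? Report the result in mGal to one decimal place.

-149.6

Free-air correction = 0.3086 × -95.2 = -29.38 mGal
Free-air anomaly = 979794.80 − 979915.02 + (-29.38) = -149.60 mGal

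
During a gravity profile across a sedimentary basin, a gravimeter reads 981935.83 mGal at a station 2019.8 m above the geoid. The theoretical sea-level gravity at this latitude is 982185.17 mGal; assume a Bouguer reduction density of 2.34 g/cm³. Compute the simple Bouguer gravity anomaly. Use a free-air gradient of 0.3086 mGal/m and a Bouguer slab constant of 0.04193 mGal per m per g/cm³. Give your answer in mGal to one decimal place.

175.8

Free-air correction = 0.3086 × 2019.8 = 623.31 mGal
Free-air anomaly = 981935.83 − 982185.17 + (623.31) = 373.97 mGal
Bouguer slab correction = 0.04193 × 2.34 × 2019.8 = 198.18 mGal
Simple Bouguer anomaly = 373.97 − (198.18) = 175.79 mGal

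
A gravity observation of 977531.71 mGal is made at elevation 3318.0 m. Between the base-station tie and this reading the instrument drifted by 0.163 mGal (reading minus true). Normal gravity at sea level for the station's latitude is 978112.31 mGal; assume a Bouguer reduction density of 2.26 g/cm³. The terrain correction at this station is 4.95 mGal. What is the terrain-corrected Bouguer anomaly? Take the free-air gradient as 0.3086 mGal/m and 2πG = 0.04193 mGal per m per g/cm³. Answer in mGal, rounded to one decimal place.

133.7

Drift-corrected reading = 977531.71 − (0.163) = 977531.547 mGal
Free-air correction = 0.3086 × 3318.0 = 1023.93 mGal
Free-air anomaly = 977531.547 − 978112.31 + (1023.93) = 443.167 mGal
Bouguer slab correction = 0.04193 × 2.26 × 3318.0 = 314.42 mGal
Simple Bouguer anomaly = 443.167 − (314.42) = 128.747 mGal
Complete Bouguer anomaly = 128.747 + 4.95 = 133.697 mGal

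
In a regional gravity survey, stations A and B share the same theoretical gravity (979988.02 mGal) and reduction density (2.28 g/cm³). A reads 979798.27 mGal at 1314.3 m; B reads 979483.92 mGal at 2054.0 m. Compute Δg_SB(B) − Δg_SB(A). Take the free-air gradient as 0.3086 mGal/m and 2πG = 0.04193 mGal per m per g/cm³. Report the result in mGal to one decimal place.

Δg_SB(A) = 979798.27 − 979988.02 + 0.3086×1314.3 − 0.04193×2.28×1314.3 = 90.20 mGal
Δg_SB(B) = 979483.92 − 979988.02 + 0.3086×2054.0 − 0.04193×2.28×2054.0 = -66.60 mGal
Difference = -66.60 − (90.20) = -156.80 mGal

-156.8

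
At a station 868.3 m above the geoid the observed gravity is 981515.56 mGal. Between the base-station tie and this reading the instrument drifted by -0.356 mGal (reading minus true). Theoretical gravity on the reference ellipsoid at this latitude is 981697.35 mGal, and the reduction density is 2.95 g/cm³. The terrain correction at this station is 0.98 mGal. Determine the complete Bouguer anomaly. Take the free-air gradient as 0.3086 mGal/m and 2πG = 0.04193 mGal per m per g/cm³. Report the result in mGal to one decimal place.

Drift-corrected reading = 981515.56 − (-0.356) = 981515.916 mGal
Free-air correction = 0.3086 × 868.3 = 267.96 mGal
Free-air anomaly = 981515.916 − 981697.35 + (267.96) = 86.526 mGal
Bouguer slab correction = 0.04193 × 2.95 × 868.3 = 107.40 mGal
Simple Bouguer anomaly = 86.526 − (107.40) = -20.874 mGal
Complete Bouguer anomaly = -20.874 + 0.98 = -19.894 mGal

-19.9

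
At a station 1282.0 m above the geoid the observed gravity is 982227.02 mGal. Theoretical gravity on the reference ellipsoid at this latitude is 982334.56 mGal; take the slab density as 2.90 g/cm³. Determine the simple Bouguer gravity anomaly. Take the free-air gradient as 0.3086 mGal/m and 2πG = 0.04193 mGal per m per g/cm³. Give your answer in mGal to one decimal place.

Free-air correction = 0.3086 × 1282.0 = 395.63 mGal
Free-air anomaly = 982227.02 − 982334.56 + (395.63) = 288.09 mGal
Bouguer slab correction = 0.04193 × 2.90 × 1282.0 = 155.89 mGal
Simple Bouguer anomaly = 288.09 − (155.89) = 132.20 mGal

132.2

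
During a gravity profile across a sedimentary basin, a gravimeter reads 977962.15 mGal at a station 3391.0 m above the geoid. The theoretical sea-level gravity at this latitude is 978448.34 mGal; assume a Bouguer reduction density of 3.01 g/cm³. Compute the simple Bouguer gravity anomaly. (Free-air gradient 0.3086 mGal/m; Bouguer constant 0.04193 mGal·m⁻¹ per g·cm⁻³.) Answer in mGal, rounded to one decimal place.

132.3

Free-air correction = 0.3086 × 3391.0 = 1046.46 mGal
Free-air anomaly = 977962.15 − 978448.34 + (1046.46) = 560.27 mGal
Bouguer slab correction = 0.04193 × 3.01 × 3391.0 = 427.98 mGal
Simple Bouguer anomaly = 560.27 − (427.98) = 132.29 mGal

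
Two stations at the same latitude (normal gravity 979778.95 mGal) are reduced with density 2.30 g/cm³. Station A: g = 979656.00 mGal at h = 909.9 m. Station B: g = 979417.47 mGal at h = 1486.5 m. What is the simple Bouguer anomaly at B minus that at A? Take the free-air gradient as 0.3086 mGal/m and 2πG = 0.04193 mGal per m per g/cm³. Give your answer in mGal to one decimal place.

Δg_SB(A) = 979656.00 − 979778.95 + 0.3086×909.9 − 0.04193×2.30×909.9 = 70.10 mGal
Δg_SB(B) = 979417.47 − 979778.95 + 0.3086×1486.5 − 0.04193×2.30×1486.5 = -46.10 mGal
Difference = -46.10 − (70.10) = -116.20 mGal

-116.2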